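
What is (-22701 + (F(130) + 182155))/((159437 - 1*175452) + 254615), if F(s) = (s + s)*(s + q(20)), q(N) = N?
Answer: 99227/119300 ≈ 0.83174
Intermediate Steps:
F(s) = 2*s*(20 + s) (F(s) = (s + s)*(s + 20) = (2*s)*(20 + s) = 2*s*(20 + s))
(-22701 + (F(130) + 182155))/((159437 - 1*175452) + 254615) = (-22701 + (2*130*(20 + 130) + 182155))/((159437 - 1*175452) + 254615) = (-22701 + (2*130*150 + 182155))/((159437 - 175452) + 254615) = (-22701 + (39000 + 182155))/(-16015 + 254615) = (-22701 + 221155)/238600 = 198454*(1/238600) = 99227/119300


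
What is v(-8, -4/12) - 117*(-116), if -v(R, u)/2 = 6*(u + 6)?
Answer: 13504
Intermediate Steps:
v(R, u) = -72 - 12*u (v(R, u) = -12*(u + 6) = -12*(6 + u) = -2*(36 + 6*u) = -72 - 12*u)
v(-8, -4/12) - 117*(-116) = (-72 - (-48)/12) - 117*(-116) = (-72 - (-48)/12) + 13572 = (-72 - 12*(-⅓)) + 13572 = (-72 + 4) + 13572 = -68 + 13572 = 13504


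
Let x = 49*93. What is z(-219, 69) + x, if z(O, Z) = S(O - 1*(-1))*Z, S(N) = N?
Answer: -10485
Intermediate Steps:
z(O, Z) = Z*(1 + O) (z(O, Z) = (O - 1*(-1))*Z = (O + 1)*Z = (1 + O)*Z = Z*(1 + O))
x = 4557
z(-219, 69) + x = 69*(1 - 219) + 4557 = 69*(-218) + 4557 = -15042 + 4557 = -10485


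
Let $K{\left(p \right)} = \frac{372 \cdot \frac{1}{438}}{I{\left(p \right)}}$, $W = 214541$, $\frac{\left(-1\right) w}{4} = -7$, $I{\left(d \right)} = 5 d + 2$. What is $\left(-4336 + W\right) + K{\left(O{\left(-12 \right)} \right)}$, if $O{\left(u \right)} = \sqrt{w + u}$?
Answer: $\frac{168794646}{803} \approx 2.1021 \cdot 10^{5}$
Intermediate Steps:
$I{\left(d \right)} = 2 + 5 d$
$w = 28$ ($w = \left(-4\right) \left(-7\right) = 28$)
$O{\left(u \right)} = \sqrt{28 + u}$
$K{\left(p \right)} = \frac{62}{73 \left(2 + 5 p\right)}$ ($K{\left(p \right)} = \frac{372 \cdot \frac{1}{438}}{2 + 5 p} = \frac{62}{73 \left(2 + 5 p\right)}$)
$\left(-4336 + W\right) + K{\left(O{\left(-12 \right)} \right)} = \left(-4336 + 214541\right) + \frac{62}{73 \left(2 + 5 \sqrt{28 - 12}\right)} = 210205 + \frac{62}{73 \left(2 + 5 \sqrt{16}\right)} = 210205 + \frac{62}{73 \left(2 + 5 \cdot 4\right)} = 210205 + \frac{62}{73 \left(2 + 20\right)} = 210205 + \frac{62}{73 \cdot 22} = 210205 + \frac{62}{73} \cdot \frac{1}{22} = 210205 + \frac{31}{803} = \frac{168794646}{803}$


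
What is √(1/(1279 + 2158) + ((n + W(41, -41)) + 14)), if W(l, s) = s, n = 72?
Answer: √531587042/3437 ≈ 6.7082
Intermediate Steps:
√(1/(1279 + 2158) + ((n + W(41, -41)) + 14)) = √(1/(1279 + 2158) + ((72 - 41) + 14)) = √(1/3437 + (31 + 14)) = √(1/3437 + 45) = √(154666/3437) = √531587042/3437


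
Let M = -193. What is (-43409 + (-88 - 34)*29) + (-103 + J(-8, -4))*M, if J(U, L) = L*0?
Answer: -27068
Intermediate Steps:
J(U, L) = 0
(-43409 + (-88 - 34)*29) + (-103 + J(-8, -4))*M = (-43409 + (-88 - 34)*29) + (-103 + 0)*(-193) = (-43409 - 122*29) - 103*(-193) = (-43409 - 3538) + 19879 = -46947 + 19879 = -27068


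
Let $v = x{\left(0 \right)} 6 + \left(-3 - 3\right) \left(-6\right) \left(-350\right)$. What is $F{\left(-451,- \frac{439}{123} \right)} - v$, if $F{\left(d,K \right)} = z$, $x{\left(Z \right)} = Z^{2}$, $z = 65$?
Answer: $12665$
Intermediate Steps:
$F{\left(d,K \right)} = 65$
$v = -12600$ ($v = 0^{2} \cdot 6 + \left(-3 - 3\right) \left(-6\right) \left(-350\right) = 0 \cdot 6 + \left(-6\right) \left(-6\right) \left(-350\right) = 0 + 36 \left(-350\right) = 0 - 12600 = -12600$)
$F{\left(-451,- \frac{439}{123} \right)} - v = 65 - -12600 = 65 + 12600 = 12665$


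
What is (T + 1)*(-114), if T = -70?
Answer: 7866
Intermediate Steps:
(T + 1)*(-114) = (-70 + 1)*(-114) = -69*(-114) = 7866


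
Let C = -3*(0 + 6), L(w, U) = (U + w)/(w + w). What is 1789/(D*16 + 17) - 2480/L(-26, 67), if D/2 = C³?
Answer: 24064765371/7650887 ≈ 3145.4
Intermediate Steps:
L(w, U) = (U + w)/(2*w) (L(w, U) = (U + w)/((2*w)) = (U + w)*(1/(2*w)) = (U + w)/(2*w))
C = -18 (C = -3*6 = -18)
D = -11664 (D = 2*(-18)³ = 2*(-5832) = -11664)
1789/(D*16 + 17) - 2480/L(-26, 67) = 1789/(-11664*16 + 17) - 2480*(-52/(67 - 26)) = 1789/(-186624 + 17) - 2480/((½)*(-1/26)*41) = 1789/(-186607) - 2480/(-41/52) = 1789*(-1/186607) - 2480*(-52/41) = -1789/186607 + 128960/41 = 24064765371/7650887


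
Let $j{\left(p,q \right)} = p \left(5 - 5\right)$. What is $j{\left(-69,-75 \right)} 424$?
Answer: $0$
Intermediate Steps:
$j{\left(p,q \right)} = 0$ ($j{\left(p,q \right)} = p 0 = 0$)
$j{\left(-69,-75 \right)} 424 = 0 \cdot 424 = 0$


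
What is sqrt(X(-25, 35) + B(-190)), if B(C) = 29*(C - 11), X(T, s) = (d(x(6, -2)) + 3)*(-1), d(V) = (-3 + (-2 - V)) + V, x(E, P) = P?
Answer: I*sqrt(5827) ≈ 76.335*I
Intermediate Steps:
d(V) = -5 (d(V) = (-5 - V) + V = -5)
X(T, s) = 2 (X(T, s) = (-5 + 3)*(-1) = -2*(-1) = 2)
B(C) = -319 + 29*C (B(C) = 29*(-11 + C) = -319 + 29*C)
sqrt(X(-25, 35) + B(-190)) = sqrt(2 + (-319 + 29*(-190))) = sqrt(2 + (-319 - 5510)) = sqrt(2 - 5829) = sqrt(-5827) = I*sqrt(5827)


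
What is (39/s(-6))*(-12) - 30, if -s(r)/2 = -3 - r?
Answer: 48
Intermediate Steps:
s(r) = 6 + 2*r (s(r) = -2*(-3 - r) = 6 + 2*r)
(39/s(-6))*(-12) - 30 = (39/(6 + 2*(-6)))*(-12) - 30 = (39/(6 - 12))*(-12) - 30 = (39/(-6))*(-12) - 30 = (39*(-⅙))*(-12) - 30 = -13/2*(-12) - 30 = 78 - 30 = 48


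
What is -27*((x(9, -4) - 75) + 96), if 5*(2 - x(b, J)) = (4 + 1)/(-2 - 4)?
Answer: -1251/2 ≈ -625.50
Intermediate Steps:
x(b, J) = 13/6 (x(b, J) = 2 - (4 + 1)/(5*(-2 - 4)) = 2 - 1/(-6) = 2 - (-1)/6 = 2 - 1/5*(-5/6) = 2 + 1/6 = 13/6)
-27*((x(9, -4) - 75) + 96) = -27*((13/6 - 75) + 96) = -27*(-437/6 + 96) = -27*139/6 = -1251/2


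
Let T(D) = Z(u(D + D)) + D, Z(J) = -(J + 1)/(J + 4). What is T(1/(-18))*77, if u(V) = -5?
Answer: -5621/18 ≈ -312.28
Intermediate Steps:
Z(J) = -(1 + J)/(4 + J)
T(D) = -4 + D (T(D) = (-1 - 1*(-5))/(4 - 5) + D = (-1 + 5)/(-1) + D = -1*4 + D = -4 + D)
T(1/(-18))*77 = (-4 + 1/(-18))*77 = (-4 - 1/18)*77 = -73/18*77 = -5621/18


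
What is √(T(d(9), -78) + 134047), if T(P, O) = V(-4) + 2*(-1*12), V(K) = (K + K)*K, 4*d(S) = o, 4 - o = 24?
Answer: 9*√1655 ≈ 366.14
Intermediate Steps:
o = -20 (o = 4 - 1*24 = 4 - 24 = -20)
d(S) = -5 (d(S) = (¼)*(-20) = -5)
V(K) = 2*K² (V(K) = (2*K)*K = 2*K²)
T(P, O) = 8 (T(P, O) = 2*(-4)² + 2*(-1*12) = 2*16 + 2*(-12) = 32 - 24 = 8)
√(T(d(9), -78) + 134047) = √(8 + 134047) = √134055 = 9*√1655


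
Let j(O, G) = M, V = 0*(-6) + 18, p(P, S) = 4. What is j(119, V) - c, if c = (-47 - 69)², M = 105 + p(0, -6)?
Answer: -13347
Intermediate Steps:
M = 109 (M = 105 + 4 = 109)
V = 18 (V = 0 + 18 = 18)
j(O, G) = 109
c = 13456 (c = (-116)² = 13456)
j(119, V) - c = 109 - 1*13456 = 109 - 13456 = -13347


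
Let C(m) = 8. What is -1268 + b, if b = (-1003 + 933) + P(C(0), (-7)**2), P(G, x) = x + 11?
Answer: -1278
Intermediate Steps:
P(G, x) = 11 + x
b = -10 (b = (-1003 + 933) + (11 + (-7)**2) = -70 + (11 + 49) = -70 + 60 = -10)
-1268 + b = -1268 - 10 = -1278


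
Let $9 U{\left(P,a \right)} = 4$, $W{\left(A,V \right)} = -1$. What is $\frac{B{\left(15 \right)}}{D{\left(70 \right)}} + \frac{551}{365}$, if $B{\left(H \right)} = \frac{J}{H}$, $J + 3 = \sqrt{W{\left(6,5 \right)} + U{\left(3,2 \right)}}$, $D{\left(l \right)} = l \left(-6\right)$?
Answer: $\frac{231493}{153300} - \frac{i \sqrt{5}}{18900} \approx 1.5101 - 0.00011831 i$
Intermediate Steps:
$D{\left(l \right)} = - 6 l$
$U{\left(P,a \right)} = \frac{4}{9}$ ($U{\left(P,a \right)} = \frac{1}{9} \cdot 4 = \frac{4}{9}$)
$J = -3 + \frac{i \sqrt{5}}{3}$ ($J = -3 + \sqrt{-1 + \frac{4}{9}} = -3 + \sqrt{- \frac{5}{9}} = -3 + \frac{i \sqrt{5}}{3} \approx -3.0 + 0.74536 i$)
$B{\left(H \right)} = \frac{-3 + \frac{i \sqrt{5}}{3}}{H}$
$\frac{B{\left(15 \right)}}{D{\left(70 \right)}} + \frac{551}{365} = \frac{\frac{1}{3} \cdot \frac{1}{15} \left(-9 + i \sqrt{5}\right)}{\left(-6\right) 70} + \frac{551}{365} = \frac{\frac{1}{3} \cdot \frac{1}{15} \left(-9 + i \sqrt{5}\right)}{-420} + 551 \cdot \frac{1}{365} = \left(- \frac{1}{5} + \frac{i \sqrt{5}}{45}\right) \left(- \frac{1}{420}\right) + \frac{551}{365} = \left(\frac{1}{2100} - \frac{i \sqrt{5}}{18900}\right) + \frac{551}{365} = \frac{231493}{153300} - \frac{i \sqrt{5}}{18900}$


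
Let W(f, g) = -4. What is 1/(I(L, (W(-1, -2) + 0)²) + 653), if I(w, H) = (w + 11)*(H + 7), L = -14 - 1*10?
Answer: 1/354 ≈ 0.0028249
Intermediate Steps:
L = -24 (L = -14 - 10 = -24)
I(w, H) = (7 + H)*(11 + w) (I(w, H) = (11 + w)*(7 + H) = (7 + H)*(11 + w))
1/(I(L, (W(-1, -2) + 0)²) + 653) = 1/((77 + 7*(-24) + 11*(-4 + 0)² + (-4 + 0)²*(-24)) + 653) = 1/((77 - 168 + 11*(-4)² + (-4)²*(-24)) + 653) = 1/((77 - 168 + 11*16 + 16*(-24)) + 653) = 1/((77 - 168 + 176 - 384) + 653) = 1/(-299 + 653) = 1/354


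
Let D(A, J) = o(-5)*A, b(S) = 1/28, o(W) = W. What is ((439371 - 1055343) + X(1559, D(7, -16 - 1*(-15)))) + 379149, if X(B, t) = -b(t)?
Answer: -6631045/28 ≈ -2.3682e+5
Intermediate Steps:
b(S) = 1/28
D(A, J) = -5*A
X(B, t) = -1/28 (X(B, t) = -1*1/28 = -1/28)
((439371 - 1055343) + X(1559, D(7, -16 - 1*(-15)))) + 379149 = ((439371 - 1055343) - 1/28) + 379149 = (-615972 - 1/28) + 379149 = -17247217/28 + 379149 = -6631045/28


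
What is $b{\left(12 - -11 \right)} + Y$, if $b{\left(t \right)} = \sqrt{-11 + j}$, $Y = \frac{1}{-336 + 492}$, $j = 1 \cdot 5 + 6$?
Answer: $\frac{1}{156} \approx 0.0064103$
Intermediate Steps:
$j = 11$ ($j = 5 + 6 = 11$)
$Y = \frac{1}{156} \approx 0.0064103$
$b{\left(t \right)} = 0$ ($b{\left(t \right)} = \sqrt{-11 + 11} = \sqrt{0} = 0$)
$b{\left(12 - -11 \right)} + Y = 0 + \frac{1}{156} = \frac{1}{156}$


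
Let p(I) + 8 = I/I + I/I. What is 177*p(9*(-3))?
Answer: -1062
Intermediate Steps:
p(I) = -6 (p(I) = -8 + (I/I + I/I) = -8 + (1 + 1) = -8 + 2 = -6)
177*p(9*(-3)) = 177*(-6) = -1062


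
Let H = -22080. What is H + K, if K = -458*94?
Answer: -65132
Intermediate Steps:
K = -43052
H + K = -22080 - 43052 = -65132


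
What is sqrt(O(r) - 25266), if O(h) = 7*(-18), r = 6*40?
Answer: 92*I*sqrt(3) ≈ 159.35*I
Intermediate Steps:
r = 240
O(h) = -126
sqrt(O(r) - 25266) = sqrt(-126 - 25266) = sqrt(-25392) = 92*I*sqrt(3)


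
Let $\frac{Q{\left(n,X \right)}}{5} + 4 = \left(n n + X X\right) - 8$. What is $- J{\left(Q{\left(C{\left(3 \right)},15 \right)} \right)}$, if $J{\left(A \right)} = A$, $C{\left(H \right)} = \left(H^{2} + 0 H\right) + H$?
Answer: $-1785$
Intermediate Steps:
$C{\left(H \right)} = H + H^{2}$ ($C{\left(H \right)} = \left(H^{2} + 0\right) + H = H^{2} + H = H + H^{2}$)
$Q{\left(n,X \right)} = -60 + 5 X^{2} + 5 n^{2}$ ($Q{\left(n,X \right)} = -20 + 5 \left(\left(n n + X X\right) - 8\right) = -20 + 5 \left(\left(n^{2} + X^{2}\right) - 8\right) = -20 + 5 \left(\left(X^{2} + n^{2}\right) - 8\right) = -20 + 5 \left(-8 + X^{2} + n^{2}\right) = -20 + \left(-40 + 5 X^{2} + 5 n^{2}\right) = -60 + 5 X^{2} + 5 n^{2}$)
$- J{\left(Q{\left(C{\left(3 \right)},15 \right)} \right)} = - (-60 + 5 \cdot 15^{2} + 5 \left(3 \left(1 + 3\right)\right)^{2}) = - (-60 + 5 \cdot 225 + 5 \left(3 \cdot 4\right)^{2}) = - (-60 + 1125 + 5 \cdot 12^{2}) = - (-60 + 1125 + 5 \cdot 144) = - (-60 + 1125 + 720) = \left(-1\right) 1785 = -1785$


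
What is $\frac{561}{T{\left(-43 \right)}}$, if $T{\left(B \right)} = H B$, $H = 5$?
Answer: $- \frac{561}{215} \approx -2.6093$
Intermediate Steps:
$T{\left(B \right)} = 5 B$
$\frac{561}{T{\left(-43 \right)}} = \frac{561}{5 \left(-43\right)} = \frac{561}{-215} = 561 \left(- \frac{1}{215}\right) = - \frac{561}{215}$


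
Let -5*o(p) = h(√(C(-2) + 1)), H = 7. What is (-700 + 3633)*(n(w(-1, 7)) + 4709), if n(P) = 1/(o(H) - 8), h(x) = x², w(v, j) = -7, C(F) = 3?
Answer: 607691203/44 ≈ 1.3811e+7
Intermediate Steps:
o(p) = -⅘ (o(p) = -(√(3 + 1))²/5 = -(√4)²/5 = -⅕*2² = -⅕*4 = -⅘)
n(P) = -5/44 (n(P) = 1/(-⅘ - 8) = 1/(-44/5) = -5/44)
(-700 + 3633)*(n(w(-1, 7)) + 4709) = (-700 + 3633)*(-5/44 + 4709) = 2933*(207191/44) = 607691203/44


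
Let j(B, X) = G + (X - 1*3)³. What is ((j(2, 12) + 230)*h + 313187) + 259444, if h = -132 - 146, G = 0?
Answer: 306029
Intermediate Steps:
h = -278
j(B, X) = (-3 + X)³ (j(B, X) = 0 + (X - 1*3)³ = 0 + (X - 3)³ = 0 + (-3 + X)³ = (-3 + X)³)
((j(2, 12) + 230)*h + 313187) + 259444 = (((-3 + 12)³ + 230)*(-278) + 313187) + 259444 = ((9³ + 230)*(-278) + 313187) + 259444 = ((729 + 230)*(-278) + 313187) + 259444 = (959*(-278) + 313187) + 259444 = (-266602 + 313187) + 259444 = 46585 + 259444 = 306029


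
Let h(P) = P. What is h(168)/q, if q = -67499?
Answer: -168/67499 ≈ -0.0024889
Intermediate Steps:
h(168)/q = 168/(-67499) = 168*(-1/67499) = -168/67499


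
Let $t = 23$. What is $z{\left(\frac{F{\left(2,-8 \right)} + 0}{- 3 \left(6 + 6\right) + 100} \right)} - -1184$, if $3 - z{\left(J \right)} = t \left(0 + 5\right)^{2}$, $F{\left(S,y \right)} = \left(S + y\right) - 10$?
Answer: $612$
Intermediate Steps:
$F{\left(S,y \right)} = -10 + S + y$
$z{\left(J \right)} = -572$ ($z{\left(J \right)} = 3 - 23 \left(0 + 5\right)^{2} = 3 - 23 \cdot 5^{2} = 3 - 23 \cdot 25 = 3 - 575 = -572$)
$z{\left(\frac{F{\left(2,-8 \right)} + 0}{- 3 \left(6 + 6\right) + 100} \right)} - -1184 = -572 - -1184 = -572 + 1184 = 612$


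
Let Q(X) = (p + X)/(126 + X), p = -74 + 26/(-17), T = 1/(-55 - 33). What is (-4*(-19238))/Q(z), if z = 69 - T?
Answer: -22449745624/9751 ≈ -2.3023e+6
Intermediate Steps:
T = -1/88 (T = 1/(-88) = -1/88 ≈ -0.011364)
p = -1284/17 (p = -74 + 26*(-1/17) = -74 - 26/17 = -1284/17 ≈ -75.529)
z = 6073/88 (z = 69 - 1*(-1/88) = 69 + 1/88 = 6073/88 ≈ 69.011)
Q(X) = (-1284/17 + X)/(126 + X)
(-4*(-19238))/Q(z) = (-4*(-19238))/(((-1284/17 + 6073/88)/(126 + 6073/88))) = 76952/((-9751/1496/(17161/88))) = 76952/(((88/17161)*(-9751/1496))) = 76952/(-9751/291737) = 76952*(-291737/9751) = -22449745624/9751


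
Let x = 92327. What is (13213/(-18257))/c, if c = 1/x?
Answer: -1219916651/18257 ≈ -66819.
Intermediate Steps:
c = 1/92327 ≈ 1.0831e-5
(13213/(-18257))/c = (13213/(-18257))/(1/92327) = (13213*(-1/18257))*92327 = -13213/18257*92327 = -1219916651/18257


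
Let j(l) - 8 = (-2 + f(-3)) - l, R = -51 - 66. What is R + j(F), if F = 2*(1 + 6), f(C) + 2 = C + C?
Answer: -133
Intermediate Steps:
f(C) = -2 + 2*C (f(C) = -2 + (C + C) = -2 + 2*C)
F = 14 (F = 2*7 = 14)
R = -117
j(l) = -2 - l (j(l) = 8 + ((-2 + (-2 + 2*(-3))) - l) = 8 + ((-2 + (-2 - 6)) - l) = 8 + ((-2 - 8) - l) = 8 + (-10 - l) = -2 - l)
R + j(F) = -117 + (-2 - 1*14) = -117 + (-2 - 14) = -117 - 16 = -133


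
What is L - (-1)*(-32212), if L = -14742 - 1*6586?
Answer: -53540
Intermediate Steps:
L = -21328 (L = -14742 - 6586 = -21328)
L - (-1)*(-32212) = -21328 - (-1)*(-32212) = -21328 - 1*32212 = -21328 - 32212 = -53540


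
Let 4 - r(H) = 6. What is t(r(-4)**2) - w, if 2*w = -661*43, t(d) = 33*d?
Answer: 28687/2 ≈ 14344.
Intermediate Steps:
r(H) = -2 (r(H) = 4 - 1*6 = 4 - 6 = -2)
w = -28423/2 (w = (-661*43)/2 = (1/2)*(-28423) = -28423/2 ≈ -14212.)
t(r(-4)**2) - w = 33*(-2)**2 - 1*(-28423/2) = 33*4 + 28423/2 = 132 + 28423/2 = 28687/2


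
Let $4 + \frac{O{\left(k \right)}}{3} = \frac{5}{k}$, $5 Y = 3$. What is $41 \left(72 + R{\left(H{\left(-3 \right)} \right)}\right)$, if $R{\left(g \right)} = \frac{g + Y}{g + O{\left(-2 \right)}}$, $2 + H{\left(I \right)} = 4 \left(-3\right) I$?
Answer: $\frac{442226}{145} \approx 3049.8$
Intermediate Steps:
$Y = \frac{3}{5}$ ($Y = \frac{1}{5} \cdot 3 = \frac{3}{5} \approx 0.6$)
$O{\left(k \right)} = -12 + \frac{15}{k}$ ($O{\left(k \right)} = -12 + 3 \frac{5}{k} = -12 + \frac{15}{k}$)
$H{\left(I \right)} = -2 - 12 I$ ($H{\left(I \right)} = -2 + 4 \left(-3\right) I = -2 - 12 I$)
$R{\left(g \right)} = \frac{\frac{3}{5} + g}{- \frac{39}{2} + g}$ ($R{\left(g \right)} = \frac{g + \frac{3}{5}}{g - \left(12 - \frac{15}{-2}\right)} = \frac{\frac{3}{5} + g}{g + \left(-12 + 15 \left(- \frac{1}{2}\right)\right)} = \frac{\frac{3}{5} + g}{g - \frac{39}{2}} = \frac{\frac{3}{5} + g}{- \frac{39}{2} + g}$)
$41 \left(72 + R{\left(H{\left(-3 \right)} \right)}\right) = 41 \left(72 + \frac{2 \left(3 + 5 \left(-2 - -36\right)\right)}{5 \left(-39 + 2 \left(-2 - -36\right)\right)}\right) = 41 \left(72 + \frac{2 \left(3 + 5 \left(-2 + 36\right)\right)}{5 \left(-39 + 2 \left(-2 + 36\right)\right)}\right) = 41 \left(72 + \frac{2 \left(3 + 5 \cdot 34\right)}{5 \left(-39 + 2 \cdot 34\right)}\right) = 41 \left(72 + \frac{2 \left(3 + 170\right)}{5 \left(-39 + 68\right)}\right) = 41 \left(72 + \frac{2}{5} \cdot \frac{1}{29} \cdot 173\right) = 41 \left(72 + \frac{346}{145}\right) = 41 \cdot \frac{10786}{145} = \frac{442226}{145}$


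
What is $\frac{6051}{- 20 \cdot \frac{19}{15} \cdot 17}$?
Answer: $- \frac{18153}{1292} \approx -14.05$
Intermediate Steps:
$\frac{6051}{- 20 \cdot \frac{19}{15} \cdot 17} = \frac{6051}{- 20 \cdot 19 \cdot \frac{1}{15} \cdot 17} = \frac{6051}{\left(-20\right) \frac{19}{15} \cdot 17} = \frac{6051}{\left(- \frac{76}{3}\right) 17} = \frac{6051}{- \frac{1292}{3}} = 6051 \left(- \frac{3}{1292}\right) = - \frac{18153}{1292}$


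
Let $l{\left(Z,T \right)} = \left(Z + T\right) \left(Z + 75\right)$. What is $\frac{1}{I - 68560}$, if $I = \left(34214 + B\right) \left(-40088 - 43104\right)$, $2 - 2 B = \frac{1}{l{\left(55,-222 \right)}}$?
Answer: $- \frac{10855}{30898571248998} \approx -3.5131 \cdot 10^{-10}$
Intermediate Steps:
$l{\left(Z,T \right)} = \left(75 + Z\right) \left(T + Z\right)$ ($l{\left(Z,T \right)} = \left(T + Z\right) \left(75 + Z\right) = \left(75 + Z\right) \left(T + Z\right)$)
$B = \frac{43421}{43420}$ ($B = 1 - \frac{1}{2 \left(55^{2} + 75 \left(-222\right) + 75 \cdot 55 - 12210\right)} = 1 - \frac{1}{2 \left(3025 - 16650 + 4125 - 12210\right)} = 1 - \frac{1}{2 \left(-21710\right)} = 1 - - \frac{1}{43420} = 1 + \frac{1}{43420} = \frac{43421}{43420} \approx 1.0$)
$I = - \frac{30897827030198}{10855}$ ($I = \left(34214 + \frac{43421}{43420}\right) \left(-40088 - 43104\right) = \frac{1485615301}{43420} \left(-83192\right) = - \frac{30897827030198}{10855} \approx -2.8464 \cdot 10^{9}$)
$\frac{1}{I - 68560} = \frac{1}{- \frac{30897827030198}{10855} - 68560} = \frac{1}{- \frac{30898571248998}{10855}} = - \frac{10855}{30898571248998}$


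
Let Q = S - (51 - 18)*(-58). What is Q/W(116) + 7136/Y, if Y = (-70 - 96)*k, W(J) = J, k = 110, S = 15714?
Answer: 20066219/132385 ≈ 151.57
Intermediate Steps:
Q = 17628 (Q = 15714 - (51 - 18)*(-58) = 15714 - 33*(-58) = 15714 - 1*(-1914) = 15714 + 1914 = 17628)
Y = -18260 (Y = (-70 - 96)*110 = -166*110 = -18260)
Q/W(116) + 7136/Y = 17628/116 + 7136/(-18260) = 17628*(1/116) + 7136*(-1/18260) = 4407/29 - 1784/4565 = 20066219/132385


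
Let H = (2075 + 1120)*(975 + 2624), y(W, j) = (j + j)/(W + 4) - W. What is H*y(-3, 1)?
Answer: 57494025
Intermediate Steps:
y(W, j) = -W + 2*j/(4 + W) (y(W, j) = (2*j)/(4 + W) - W = 2*j/(4 + W) - W = -W + 2*j/(4 + W))
H = 11498805 (H = 3195*3599 = 11498805)
H*y(-3, 1) = 11498805*((-1*(-3)² - 4*(-3) + 2*1)/(4 - 3)) = 11498805*((-1*9 + 12 + 2)/1) = 11498805*(1*(-9 + 12 + 2)) = 11498805*(1*5) = 11498805*5 = 57494025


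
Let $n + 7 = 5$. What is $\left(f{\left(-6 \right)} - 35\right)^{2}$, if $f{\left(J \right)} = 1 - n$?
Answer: $1024$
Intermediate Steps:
$n = -2$ ($n = -7 + 5 = -2$)
$f{\left(J \right)} = 3$ ($f{\left(J \right)} = 1 - -2 = 1 + 2 = 3$)
$\left(f{\left(-6 \right)} - 35\right)^{2} = \left(3 - 35\right)^{2} = \left(-32\right)^{2} = 1024$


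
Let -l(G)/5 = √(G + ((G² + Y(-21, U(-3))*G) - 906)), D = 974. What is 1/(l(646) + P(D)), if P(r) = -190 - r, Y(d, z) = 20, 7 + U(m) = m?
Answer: 291/2348626 - 5*√107494/4697252 ≈ -0.00022509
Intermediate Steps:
U(m) = -7 + m
l(G) = -5*√(-906 + G² + 21*G) (l(G) = -5*√(G + ((G² + 20*G) - 906)) = -5*√(G + (-906 + G² + 20*G)) = -5*√(-906 + G² + 21*G))
1/(l(646) + P(D)) = 1/(-5*√(-906 + 646² + 21*646) + (-190 - 1*974)) = 1/(-5*√(-906 + 417316 + 13566) + (-190 - 974)) = 1/(-10*√107494 - 1164) = 1/(-1164 - 10*√107494)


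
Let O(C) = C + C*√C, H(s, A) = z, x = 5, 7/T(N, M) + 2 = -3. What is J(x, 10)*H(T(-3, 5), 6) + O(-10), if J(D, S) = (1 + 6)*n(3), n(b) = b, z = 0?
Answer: -10 - 10*I*√10 ≈ -10.0 - 31.623*I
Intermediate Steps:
T(N, M) = -7/5 (T(N, M) = 7/(-2 - 3) = 7/(-5) = 7*(-⅕) = -7/5)
H(s, A) = 0
J(D, S) = 21 (J(D, S) = (1 + 6)*3 = 7*3 = 21)
O(C) = C + C^(3/2)
J(x, 10)*H(T(-3, 5), 6) + O(-10) = 21*0 + (-10 + (-10)^(3/2)) = 0 + (-10 - 10*I*√10) = -10 - 10*I*√10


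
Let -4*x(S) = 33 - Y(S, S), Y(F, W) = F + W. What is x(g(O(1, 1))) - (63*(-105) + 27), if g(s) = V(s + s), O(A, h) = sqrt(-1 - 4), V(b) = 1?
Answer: 26321/4 ≈ 6580.3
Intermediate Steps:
O(A, h) = I*sqrt(5) (O(A, h) = sqrt(-5) = I*sqrt(5))
g(s) = 1
x(S) = -33/4 + S/2 (x(S) = -(33 - (S + S))/4 = -(33 - 2*S)/4 = -33/4 + S/2)
x(g(O(1, 1))) - (63*(-105) + 27) = (-33/4 + (1/2)*1) - (63*(-105) + 27) = (-33/4 + 1/2) - (-6615 + 27) = -31/4 - 1*(-6588) = -31/4 + 6588 = 26321/4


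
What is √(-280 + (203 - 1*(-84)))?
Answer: √7 ≈ 2.6458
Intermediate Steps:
√(-280 + (203 - 1*(-84))) = √(-280 + (203 + 84)) = √(-280 + 287) = √7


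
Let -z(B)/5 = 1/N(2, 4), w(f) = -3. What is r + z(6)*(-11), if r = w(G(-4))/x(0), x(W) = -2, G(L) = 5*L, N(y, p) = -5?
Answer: -19/2 ≈ -9.5000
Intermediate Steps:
z(B) = 1 (z(B) = -5/(-5) = -5*(-1/5) = 1)
r = 3/2 (r = -3/(-2) = -3*(-1/2) = 3/2 ≈ 1.5000)
r + z(6)*(-11) = 3/2 + 1*(-11) = 3/2 - 11 = -19/2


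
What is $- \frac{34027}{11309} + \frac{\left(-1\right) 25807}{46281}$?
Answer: $- \frac{1866654950}{523391829} \approx -3.5665$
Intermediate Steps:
$- \frac{34027}{11309} + \frac{\left(-1\right) 25807}{46281} = \left(-34027\right) \frac{1}{11309} - \frac{25807}{46281} = - \frac{34027}{11309} - \frac{25807}{46281} = - \frac{1866654950}{523391829}$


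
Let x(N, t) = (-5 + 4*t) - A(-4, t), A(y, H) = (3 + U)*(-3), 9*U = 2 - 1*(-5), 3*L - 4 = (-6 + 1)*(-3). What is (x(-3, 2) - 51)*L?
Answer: -2090/9 ≈ -232.22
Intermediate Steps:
L = 19/3 (L = 4/3 + ((-6 + 1)*(-3))/3 = 4/3 + (-5*(-3))/3 = 4/3 + (⅓)*15 = 4/3 + 5 = 19/3 ≈ 6.3333)
U = 7/9 (U = (2 - 1*(-5))/9 = (2 + 5)/9 = (⅑)*7 = 7/9 ≈ 0.77778)
A(y, H) = -34/3 (A(y, H) = (3 + 7/9)*(-3) = (34/9)*(-3) = -34/3)
x(N, t) = 19/3 + 4*t (x(N, t) = (-5 + 4*t) - 1*(-34/3) = (-5 + 4*t) + 34/3 = 19/3 + 4*t)
(x(-3, 2) - 51)*L = ((19/3 + 4*2) - 51)*(19/3) = ((19/3 + 8) - 51)*(19/3) = (43/3 - 51)*(19/3) = -110/3*19/3 = -2090/9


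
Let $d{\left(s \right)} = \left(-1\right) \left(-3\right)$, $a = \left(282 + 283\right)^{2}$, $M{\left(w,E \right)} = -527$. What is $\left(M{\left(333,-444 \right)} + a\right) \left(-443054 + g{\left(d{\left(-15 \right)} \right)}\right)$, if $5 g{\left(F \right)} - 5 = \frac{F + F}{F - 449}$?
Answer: $- \frac{157438118024404}{1115} \approx -1.412 \cdot 10^{11}$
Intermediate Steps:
$a = 319225$ ($a = 565^{2} = 319225$)
$d{\left(s \right)} = 3$
$g{\left(F \right)} = 1 + \frac{2 F}{5 \left(-449 + F\right)}$ ($g{\left(F \right)} = 1 + \frac{\left(F + F\right) \frac{1}{F - 449}}{5} = 1 + \frac{2 F \frac{1}{-449 + F}}{5} = 1 + \frac{2 F}{5 \left(-449 + F\right)}$)
$\left(M{\left(333,-444 \right)} + a\right) \left(-443054 + g{\left(d{\left(-15 \right)} \right)}\right) = \left(-527 + 319225\right) \left(-443054 + \frac{-2245 + 7 \cdot 3}{5 \left(-449 + 3\right)}\right) = 318698 \left(-443054 + \frac{-2245 + 21}{5 \left(-446\right)}\right) = 318698 \left(-443054 + \frac{1}{5} \left(- \frac{1}{446}\right) \left(-2224\right)\right) = 318698 \left(-443054 + \frac{1112}{1115}\right) = 318698 \left(- \frac{494004098}{1115}\right) = - \frac{157438118024404}{1115}$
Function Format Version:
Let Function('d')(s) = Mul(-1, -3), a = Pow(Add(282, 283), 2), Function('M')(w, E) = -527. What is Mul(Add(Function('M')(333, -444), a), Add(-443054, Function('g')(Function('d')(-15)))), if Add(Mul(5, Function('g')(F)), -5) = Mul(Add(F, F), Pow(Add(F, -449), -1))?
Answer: Rational(-157438118024404, 1115) ≈ -1.4120e+11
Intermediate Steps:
a = 319225 (a = Pow(565, 2) = 319225)
Function('d')(s) = 3
Function('g')(F) = Add(1, Mul(Rational(2, 5), F, Pow(Add(-449, F), -1))) (Function('g')(F) = Add(1, Mul(Rational(1, 5), Mul(Add(F, F), Pow(Add(F, -449), -1)))) = Add(1, Mul(Rational(1, 5), Mul(Mul(2, F), Pow(Add(-449, F), -1)))) = Add(1, Mul(Rational(1, 5), Mul(2, F, Pow(Add(-449, F), -1)))) = Add(1, Mul(Rational(2, 5), F, Pow(Add(-449, F), -1))))
Mul(Add(Function('M')(333, -444), a), Add(-443054, Function('g')(Function('d')(-15)))) = Mul(Add(-527, 319225), Add(-443054, Mul(Rational(1, 5), Pow(Add(-449, 3), -1), Add(-2245, Mul(7, 3))))) = Mul(318698, Add(-443054, Mul(Rational(1, 5), Pow(-446, -1), Add(-2245, 21)))) = Mul(318698, Add(-443054, Mul(Rational(1, 5), Rational(-1, 446), -2224))) = Mul(318698, Add(-443054, Rational(1112, 1115))) = Mul(318698, Rational(-494004098, 1115)) = Rational(-157438118024404, 1115)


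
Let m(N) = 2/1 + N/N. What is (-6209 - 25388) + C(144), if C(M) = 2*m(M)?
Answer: -31591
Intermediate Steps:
m(N) = 3 (m(N) = 2*1 + 1 = 2 + 1 = 3)
C(M) = 6 (C(M) = 2*3 = 6)
(-6209 - 25388) + C(144) = (-6209 - 25388) + 6 = -31597 + 6 = -31591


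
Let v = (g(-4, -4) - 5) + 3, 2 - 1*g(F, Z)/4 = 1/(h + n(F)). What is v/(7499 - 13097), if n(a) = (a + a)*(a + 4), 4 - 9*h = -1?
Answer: 1/4665 ≈ 0.00021436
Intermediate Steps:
h = 5/9 (h = 4/9 - ⅑*(-1) = 4/9 + ⅑ = 5/9 ≈ 0.55556)
n(a) = 2*a*(4 + a) (n(a) = (2*a)*(4 + a) = 2*a*(4 + a))
g(F, Z) = 8 - 4/(5/9 + 2*F*(4 + F))
v = -6/5 (v = (4*(1 + 36*(-4)*(4 - 4))/(5 + 18*(-4)*(4 - 4)) - 5) + 3 = (4*(1 + 36*(-4)*0)/(5 + 18*(-4)*0) - 5) + 3 = (4*(1 + 0)/(5 + 0) - 5) + 3 = (4*1/5 - 5) + 3 = (4*(⅕)*1 - 5) + 3 = (⅘ - 5) + 3 = -21/5 + 3 = -6/5 ≈ -1.2000)
v/(7499 - 13097) = -6/5/(7499 - 13097) = -6/5/(-5598) = -1/5598*(-6/5) = 1/4665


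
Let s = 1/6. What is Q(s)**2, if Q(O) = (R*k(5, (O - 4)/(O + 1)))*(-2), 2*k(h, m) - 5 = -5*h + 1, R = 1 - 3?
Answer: 1444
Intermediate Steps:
R = -2
s = 1/6 ≈ 0.16667
k(h, m) = 3 - 5*h/2 (k(h, m) = 5/2 + (-5*h + 1)/2 = 5/2 + (1 - 5*h)/2 = 5/2 + (1/2 - 5*h/2) = 3 - 5*h/2)
Q(O) = -38 (Q(O) = -2*(3 - 5/2*5)*(-2) = -2*(3 - 25/2)*(-2) = -2*(-19/2)*(-2) = 19*(-2) = -38)
Q(s)**2 = (-38)**2 = 1444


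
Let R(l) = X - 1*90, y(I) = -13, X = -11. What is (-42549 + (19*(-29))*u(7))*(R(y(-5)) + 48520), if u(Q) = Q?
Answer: -2246932114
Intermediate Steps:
R(l) = -101 (R(l) = -11 - 1*90 = -11 - 90 = -101)
(-42549 + (19*(-29))*u(7))*(R(y(-5)) + 48520) = (-42549 + (19*(-29))*7)*(-101 + 48520) = (-42549 - 551*7)*48419 = (-42549 - 3857)*48419 = -46406*48419 = -2246932114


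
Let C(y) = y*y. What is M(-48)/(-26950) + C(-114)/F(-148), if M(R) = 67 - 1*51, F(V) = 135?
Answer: 3891556/40425 ≈ 96.266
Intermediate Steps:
M(R) = 16 (M(R) = 67 - 51 = 16)
C(y) = y²
M(-48)/(-26950) + C(-114)/F(-148) = 16/(-26950) + (-114)²/135 = 16*(-1/26950) + 12996*(1/135) = -8/13475 + 1444/15 = 3891556/40425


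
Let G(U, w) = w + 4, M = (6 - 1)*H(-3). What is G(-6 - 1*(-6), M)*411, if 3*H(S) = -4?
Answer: -1096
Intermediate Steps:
H(S) = -4/3 (H(S) = (⅓)*(-4) = -4/3)
M = -20/3 (M = (6 - 1)*(-4/3) = 5*(-4/3) = -20/3 ≈ -6.6667)
G(U, w) = 4 + w
G(-6 - 1*(-6), M)*411 = (4 - 20/3)*411 = -8/3*411 = -1096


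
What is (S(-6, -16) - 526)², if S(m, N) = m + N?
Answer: 300304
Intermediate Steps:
S(m, N) = N + m
(S(-6, -16) - 526)² = ((-16 - 6) - 526)² = (-22 - 526)² = (-548)² = 300304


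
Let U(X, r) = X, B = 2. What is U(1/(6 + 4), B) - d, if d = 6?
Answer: -59/10 ≈ -5.9000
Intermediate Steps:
U(1/(6 + 4), B) - d = 1/(6 + 4) - 1*6 = 1/10 - 6 = ⅒ - 6 = -59/10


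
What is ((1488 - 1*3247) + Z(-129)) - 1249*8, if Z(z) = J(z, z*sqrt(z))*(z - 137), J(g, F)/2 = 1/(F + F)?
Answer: -11751 - 266*I*sqrt(129)/16641 ≈ -11751.0 - 0.18155*I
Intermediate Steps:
J(g, F) = 1/F (J(g, F) = 2/(F + F) = 2/((2*F)) = 2*(1/(2*F)) = 1/F)
Z(z) = (-137 + z)/z**(3/2) (Z(z) = (z - 137)/((z*sqrt(z))) = (-137 + z)/(z**(3/2)) = (-137 + z)/z**(3/2))
((1488 - 1*3247) + Z(-129)) - 1249*8 = ((1488 - 1*3247) + (-137 - 129)/(-129)**(3/2)) - 1249*8 = ((1488 - 3247) + (I*sqrt(129)/16641)*(-266)) - 9992 = (-1759 - 266*I*sqrt(129)/16641) - 9992 = -11751 - 266*I*sqrt(129)/16641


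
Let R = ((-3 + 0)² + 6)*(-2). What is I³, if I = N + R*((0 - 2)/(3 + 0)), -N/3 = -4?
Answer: 32768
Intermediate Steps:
N = 12 (N = -3*(-4) = 12)
R = -30 (R = ((-3)² + 6)*(-2) = (9 + 6)*(-2) = 15*(-2) = -30)
I = 32 (I = 12 - 30*(0 - 2)/(3 + 0) = 12 - (-60)/3 = 12 - 30*(-⅔) = 12 + 20 = 32)
I³ = 32³ = 32768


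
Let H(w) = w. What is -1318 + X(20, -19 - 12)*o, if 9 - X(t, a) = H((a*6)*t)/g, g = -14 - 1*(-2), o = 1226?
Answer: -370344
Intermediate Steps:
g = -12 (g = -14 + 2 = -12)
X(t, a) = 9 + a*t/2 (X(t, a) = 9 - (a*6)*t/(-12) = 9 - (6*a)*t*(-1)/12 = 9 - 6*a*t*(-1)/12 = 9 - (-1)*a*t/2 = 9 + a*t/2)
-1318 + X(20, -19 - 12)*o = -1318 + (9 + (½)*(-19 - 12)*20)*1226 = -1318 + (9 + (½)*(-31)*20)*1226 = -1318 + (9 - 310)*1226 = -1318 - 301*1226 = -1318 - 369026 = -370344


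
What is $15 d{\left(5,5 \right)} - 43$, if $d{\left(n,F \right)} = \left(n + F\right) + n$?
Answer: $182$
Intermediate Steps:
$d{\left(n,F \right)} = F + 2 n$ ($d{\left(n,F \right)} = \left(F + n\right) + n = F + 2 n$)
$15 d{\left(5,5 \right)} - 43 = 15 \left(5 + 2 \cdot 5\right) - 43 = 15 \left(5 + 10\right) - 43 = 15 \cdot 15 - 43 = 225 - 43 = 182$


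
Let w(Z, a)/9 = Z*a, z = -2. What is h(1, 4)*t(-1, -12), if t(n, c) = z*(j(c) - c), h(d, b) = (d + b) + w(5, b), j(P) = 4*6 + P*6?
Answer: 13320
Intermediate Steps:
w(Z, a) = 9*Z*a (w(Z, a) = 9*(Z*a) = 9*Z*a)
j(P) = 24 + 6*P
h(d, b) = d + 46*b (h(d, b) = (d + b) + 9*5*b = (b + d) + 45*b = d + 46*b)
t(n, c) = -48 - 10*c (t(n, c) = -2*((24 + 6*c) - c) = -2*(24 + 5*c) = -48 - 10*c)
h(1, 4)*t(-1, -12) = (1 + 46*4)*(-48 - 10*(-12)) = (1 + 184)*(-48 + 120) = 185*72 = 13320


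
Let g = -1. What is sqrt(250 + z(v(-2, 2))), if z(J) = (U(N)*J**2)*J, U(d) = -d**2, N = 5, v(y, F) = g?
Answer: 5*sqrt(11) ≈ 16.583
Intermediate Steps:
v(y, F) = -1
z(J) = -25*J**3 (z(J) = ((-1*5**2)*J**2)*J = ((-1*25)*J**2)*J = (-25*J**2)*J = -25*J**3)
sqrt(250 + z(v(-2, 2))) = sqrt(250 - 25*(-1)**3) = sqrt(250 - 25*(-1)) = sqrt(250 + 25) = sqrt(275) = 5*sqrt(11)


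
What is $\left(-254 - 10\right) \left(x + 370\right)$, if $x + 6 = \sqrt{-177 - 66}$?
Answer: $-96096 - 2376 i \sqrt{3} \approx -96096.0 - 4115.4 i$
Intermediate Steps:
$x = -6 + 9 i \sqrt{3}$ ($x = -6 + \sqrt{-177 - 66} = -6 + \sqrt{-243} = -6 + 9 i \sqrt{3} \approx -6.0 + 15.588 i$)
$\left(-254 - 10\right) \left(x + 370\right) = \left(-254 - 10\right) \left(\left(-6 + 9 i \sqrt{3}\right) + 370\right) = - 264 \left(364 + 9 i \sqrt{3}\right) = -96096 - 2376 i \sqrt{3}$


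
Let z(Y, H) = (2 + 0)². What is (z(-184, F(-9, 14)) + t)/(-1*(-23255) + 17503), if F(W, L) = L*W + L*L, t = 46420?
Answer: 23212/20379 ≈ 1.1390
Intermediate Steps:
F(W, L) = L² + L*W (F(W, L) = L*W + L² = L² + L*W)
z(Y, H) = 4 (z(Y, H) = 2² = 4)
(z(-184, F(-9, 14)) + t)/(-1*(-23255) + 17503) = (4 + 46420)/(-1*(-23255) + 17503) = 46424/(23255 + 17503) = 46424/40758 = 46424*(1/40758) = 23212/20379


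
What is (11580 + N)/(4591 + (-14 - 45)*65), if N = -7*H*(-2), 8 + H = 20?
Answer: 979/63 ≈ 15.540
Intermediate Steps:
H = 12 (H = -8 + 20 = 12)
N = 168 (N = -7*12*(-2) = -84*(-2) = 168)
(11580 + N)/(4591 + (-14 - 45)*65) = (11580 + 168)/(4591 + (-14 - 45)*65) = 11748/(4591 - 59*65) = 11748/(4591 - 3835) = 11748/756 = 11748*(1/756) = 979/63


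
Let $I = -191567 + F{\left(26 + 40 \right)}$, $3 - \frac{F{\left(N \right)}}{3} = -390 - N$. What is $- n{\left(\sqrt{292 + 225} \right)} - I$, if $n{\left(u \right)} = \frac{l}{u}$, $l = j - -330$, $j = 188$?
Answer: $190190 - \frac{518 \sqrt{517}}{517} \approx 1.9017 \cdot 10^{5}$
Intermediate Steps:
$l = 518$ ($l = 188 - -330 = 188 + 330 = 518$)
$F{\left(N \right)} = 1179 + 3 N$ ($F{\left(N \right)} = 9 - 3 \left(-390 - N\right) = 9 + \left(1170 + 3 N\right) = 1179 + 3 N$)
$n{\left(u \right)} = \frac{518}{u}$
$I = -190190$ ($I = -191567 + \left(1179 + 3 \left(26 + 40\right)\right) = -191567 + \left(1179 + 3 \cdot 66\right) = -191567 + \left(1179 + 198\right) = -191567 + 1377 = -190190$)
$- n{\left(\sqrt{292 + 225} \right)} - I = - \frac{518}{\sqrt{292 + 225}} - -190190 = - \frac{518}{\sqrt{517}} + 190190 = - 518 \frac{\sqrt{517}}{517} + 190190 = - \frac{518 \sqrt{517}}{517} + 190190 = 190190 - \frac{518 \sqrt{517}}{517}$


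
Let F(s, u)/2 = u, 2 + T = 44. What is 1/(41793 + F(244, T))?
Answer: 1/41877 ≈ 2.3879e-5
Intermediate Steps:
T = 42 (T = -2 + 44 = 42)
F(s, u) = 2*u
1/(41793 + F(244, T)) = 1/(41793 + 2*42) = 1/(41793 + 84) = 1/41877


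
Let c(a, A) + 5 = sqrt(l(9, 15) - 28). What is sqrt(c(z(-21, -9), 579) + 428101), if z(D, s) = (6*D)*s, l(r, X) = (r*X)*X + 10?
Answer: sqrt(428096 + 3*sqrt(223)) ≈ 654.32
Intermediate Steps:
l(r, X) = 10 + r*X**2 (l(r, X) = (X*r)*X + 10 = r*X**2 + 10 = 10 + r*X**2)
z(D, s) = 6*D*s
c(a, A) = -5 + 3*sqrt(223) (c(a, A) = -5 + sqrt((10 + 9*15**2) - 28) = -5 + sqrt((10 + 9*225) - 28) = -5 + sqrt((10 + 2025) - 28) = -5 + sqrt(2035 - 28) = -5 + sqrt(2007) = -5 + 3*sqrt(223))
sqrt(c(z(-21, -9), 579) + 428101) = sqrt((-5 + 3*sqrt(223)) + 428101) = sqrt(428096 + 3*sqrt(223))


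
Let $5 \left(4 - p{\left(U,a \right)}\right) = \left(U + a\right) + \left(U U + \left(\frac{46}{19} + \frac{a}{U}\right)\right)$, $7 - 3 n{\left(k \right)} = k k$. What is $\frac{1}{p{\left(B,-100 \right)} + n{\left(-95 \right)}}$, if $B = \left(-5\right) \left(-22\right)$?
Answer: $- \frac{1045}{5668396} \approx -0.00018436$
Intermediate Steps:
$B = 110$
$n{\left(k \right)} = \frac{7}{3} - \frac{k^{2}}{3}$ ($n{\left(k \right)} = \frac{7}{3} - \frac{k k}{3} = \frac{7}{3} - \frac{k^{2}}{3}$)
$p{\left(U,a \right)} = \frac{334}{95} - \frac{U}{5} - \frac{a}{5} - \frac{U^{2}}{5} - \frac{a}{5 U}$ ($p{\left(U,a \right)} = 4 - \frac{\left(U + a\right) + \left(U U + \left(\frac{46}{19} + \frac{a}{U}\right)\right)}{5} = 4 - \frac{\left(U + a\right) + \left(U^{2} + \left(46 \cdot \frac{1}{19} + \frac{a}{U}\right)\right)}{5} = 4 - \frac{\left(U + a\right) + \left(U^{2} + \left(\frac{46}{19} + \frac{a}{U}\right)\right)}{5} = 4 - \frac{\left(U + a\right) + \left(\frac{46}{19} + U^{2} + \frac{a}{U}\right)}{5} = 4 - \frac{\frac{46}{19} + U + a + U^{2} + \frac{a}{U}}{5} = 4 - \left(\frac{46}{95} + \frac{U}{5} + \frac{a}{5} + \frac{U^{2}}{5} + \frac{a}{5 U}\right) = \frac{334}{95} - \frac{U}{5} - \frac{a}{5} - \frac{U^{2}}{5} - \frac{a}{5 U}$)
$\frac{1}{p{\left(B,-100 \right)} + n{\left(-95 \right)}} = \frac{1}{\left(\frac{334}{95} - 22 - -20 - \frac{110^{2}}{5} - - \frac{20}{110}\right) + \left(\frac{7}{3} - \frac{\left(-95\right)^{2}}{3}\right)} = \frac{1}{\left(\frac{334}{95} - 22 + 20 - 2420 - \left(-20\right) \frac{1}{110}\right) + \left(\frac{7}{3} - \frac{9025}{3}\right)} = \frac{1}{\left(\frac{334}{95} - 22 + 20 - 2420 + \frac{2}{11}\right) + \left(\frac{7}{3} - \frac{9025}{3}\right)} = \frac{1}{- \frac{2527126}{1045} - 3006} = \frac{1}{- \frac{5668396}{1045}} = - \frac{1045}{5668396}$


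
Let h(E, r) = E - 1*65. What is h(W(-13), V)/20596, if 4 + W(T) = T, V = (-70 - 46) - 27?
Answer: -41/10298 ≈ -0.0039814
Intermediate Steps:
V = -143 (V = -116 - 27 = -143)
W(T) = -4 + T
h(E, r) = -65 + E (h(E, r) = E - 65 = -65 + E)
h(W(-13), V)/20596 = (-65 + (-4 - 13))/20596 = (-65 - 17)*(1/20596) = -82*1/20596 = -41/10298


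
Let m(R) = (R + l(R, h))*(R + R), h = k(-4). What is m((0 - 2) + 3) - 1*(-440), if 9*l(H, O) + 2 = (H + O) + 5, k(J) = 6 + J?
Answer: 1330/3 ≈ 443.33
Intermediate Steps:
h = 2 (h = 6 - 4 = 2)
l(H, O) = 1/3 + H/9 + O/9 (l(H, O) = -2/9 + ((H + O) + 5)/9 = -2/9 + (5 + H + O)/9 = -2/9 + (5/9 + H/9 + O/9) = 1/3 + H/9 + O/9)
m(R) = 2*R*(5/9 + 10*R/9) (m(R) = (R + (1/3 + R/9 + (1/9)*2))*(R + R) = (R + (1/3 + R/9 + 2/9))*(2*R) = (R + (5/9 + R/9))*(2*R) = (5/9 + 10*R/9)*(2*R) = 2*R*(5/9 + 10*R/9))
m((0 - 2) + 3) - 1*(-440) = 10*((0 - 2) + 3)*(1 + 2*((0 - 2) + 3))/9 - 1*(-440) = 10*(-2 + 3)*(1 + 2*(-2 + 3))/9 + 440 = (10/9)*1*(1 + 2*1) + 440 = (10/9)*1*(1 + 2) + 440 = (10/9)*1*3 + 440 = 10/3 + 440 = 1330/3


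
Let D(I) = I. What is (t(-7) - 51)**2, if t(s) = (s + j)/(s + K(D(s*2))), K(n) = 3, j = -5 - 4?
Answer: 2209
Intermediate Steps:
j = -9
t(s) = (-9 + s)/(3 + s) (t(s) = (s - 9)/(s + 3) = (-9 + s)/(3 + s))
(t(-7) - 51)**2 = ((-9 - 7)/(3 - 7) - 51)**2 = (-16/(-4) - 51)**2 = (-1/4*(-16) - 51)**2 = (4 - 51)**2 = (-47)**2 = 2209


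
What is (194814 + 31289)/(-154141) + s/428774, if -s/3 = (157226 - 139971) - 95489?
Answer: -1787349610/1943872151 ≈ -0.91948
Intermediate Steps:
s = 234702 (s = -3*((157226 - 139971) - 95489) = -3*(17255 - 95489) = -3*(-78234) = 234702)
(194814 + 31289)/(-154141) + s/428774 = (194814 + 31289)/(-154141) + 234702/428774 = 226103*(-1/154141) + 234702*(1/428774) = -226103/154141 + 6903/12611 = -1787349610/1943872151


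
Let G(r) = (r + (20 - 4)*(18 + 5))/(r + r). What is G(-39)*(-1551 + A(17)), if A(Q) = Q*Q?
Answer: 207599/39 ≈ 5323.1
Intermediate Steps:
A(Q) = Q²
G(r) = (368 + r)/(2*r) (G(r) = (r + 16*23)/((2*r)) = (r + 368)*(1/(2*r)) = (368 + r)*(1/(2*r)) = (368 + r)/(2*r))
G(-39)*(-1551 + A(17)) = ((½)*(368 - 39)/(-39))*(-1551 + 17²) = ((½)*(-1/39)*329)*(-1551 + 289) = -329/78*(-1262) = 207599/39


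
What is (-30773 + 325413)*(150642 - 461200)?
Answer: -91502809120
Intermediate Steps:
(-30773 + 325413)*(150642 - 461200) = 294640*(-310558) = -91502809120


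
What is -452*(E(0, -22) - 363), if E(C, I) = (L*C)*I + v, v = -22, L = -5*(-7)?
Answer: 174020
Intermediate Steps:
L = 35
E(C, I) = -22 + 35*C*I (E(C, I) = (35*C)*I - 22 = 35*C*I - 22 = -22 + 35*C*I)
-452*(E(0, -22) - 363) = -452*((-22 + 35*0*(-22)) - 363) = -452*((-22 + 0) - 363) = -452*(-22 - 363) = -452*(-385) = 174020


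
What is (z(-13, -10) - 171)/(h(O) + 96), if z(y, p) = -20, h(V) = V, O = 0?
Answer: -191/96 ≈ -1.9896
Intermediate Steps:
(z(-13, -10) - 171)/(h(O) + 96) = (-20 - 171)/(0 + 96) = -191/96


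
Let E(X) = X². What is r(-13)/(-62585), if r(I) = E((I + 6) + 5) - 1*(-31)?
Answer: -7/12517 ≈ -0.00055924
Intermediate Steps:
r(I) = 31 + (11 + I)² (r(I) = ((I + 6) + 5)² - 1*(-31) = ((6 + I) + 5)² + 31 = (11 + I)² + 31 = 31 + (11 + I)²)
r(-13)/(-62585) = (31 + (11 - 13)²)/(-62585) = (31 + (-2)²)*(-1/62585) = (31 + 4)*(-1/62585) = 35*(-1/62585) = -7/12517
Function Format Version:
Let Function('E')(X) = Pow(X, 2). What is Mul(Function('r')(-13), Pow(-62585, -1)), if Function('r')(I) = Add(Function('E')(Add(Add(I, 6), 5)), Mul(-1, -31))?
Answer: Rational(-7, 12517) ≈ -0.00055924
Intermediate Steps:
Function('r')(I) = Add(31, Pow(Add(11, I), 2)) (Function('r')(I) = Add(Pow(Add(Add(I, 6), 5), 2), Mul(-1, -31)) = Add(Pow(Add(Add(6, I), 5), 2), 31) = Add(Pow(Add(11, I), 2), 31) = Add(31, Pow(Add(11, I), 2)))
Mul(Function('r')(-13), Pow(-62585, -1)) = Mul(Add(31, Pow(Add(11, -13), 2)), Pow(-62585, -1)) = Mul(Add(31, Pow(-2, 2)), Rational(-1, 62585)) = Mul(Add(31, 4), Rational(-1, 62585)) = Mul(35, Rational(-1, 62585)) = Rational(-7, 12517)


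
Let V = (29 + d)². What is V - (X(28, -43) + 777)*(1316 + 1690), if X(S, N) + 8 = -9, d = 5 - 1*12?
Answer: -2284076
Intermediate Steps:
d = -7 (d = 5 - 12 = -7)
V = 484 (V = (29 - 7)² = 22² = 484)
X(S, N) = -17 (X(S, N) = -8 - 9 = -17)
V - (X(28, -43) + 777)*(1316 + 1690) = 484 - (-17 + 777)*(1316 + 1690) = 484 - 760*3006 = 484 - 1*2284560 = 484 - 2284560 = -2284076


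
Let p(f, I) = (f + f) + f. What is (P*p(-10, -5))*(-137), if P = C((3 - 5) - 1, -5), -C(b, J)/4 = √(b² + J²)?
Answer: -16440*√34 ≈ -95861.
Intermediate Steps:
p(f, I) = 3*f (p(f, I) = 2*f + f = 3*f)
C(b, J) = -4*√(J² + b²) (C(b, J) = -4*√(b² + J²) = -4*√(J² + b²))
P = -4*√34 (P = -4*√((-5)² + ((3 - 5) - 1)²) = -4*√(25 + (-2 - 1)²) = -4*√(25 + (-3)²) = -4*√(25 + 9) = -4*√34 ≈ -23.324)
(P*p(-10, -5))*(-137) = ((-4*√34)*(3*(-10)))*(-137) = (-4*√34*(-30))*(-137) = (120*√34)*(-137) = -16440*√34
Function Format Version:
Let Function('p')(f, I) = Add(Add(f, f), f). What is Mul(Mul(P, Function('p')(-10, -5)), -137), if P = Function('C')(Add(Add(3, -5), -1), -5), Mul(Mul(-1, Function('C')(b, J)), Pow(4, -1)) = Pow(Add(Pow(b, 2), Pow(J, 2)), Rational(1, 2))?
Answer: Mul(-16440, Pow(34, Rational(1, 2))) ≈ -95861.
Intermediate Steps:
Function('p')(f, I) = Mul(3, f) (Function('p')(f, I) = Add(Mul(2, f), f) = Mul(3, f))
Function('C')(b, J) = Mul(-4, Pow(Add(Pow(J, 2), Pow(b, 2)), Rational(1, 2))) (Function('C')(b, J) = Mul(-4, Pow(Add(Pow(b, 2), Pow(J, 2)), Rational(1, 2))) = Mul(-4, Pow(Add(Pow(J, 2), Pow(b, 2)), Rational(1, 2))))
P = Mul(-4, Pow(34, Rational(1, 2))) (P = Mul(-4, Pow(Add(Pow(-5, 2), Pow(Add(Add(3, -5), -1), 2)), Rational(1, 2))) = Mul(-4, Pow(Add(25, Pow(Add(-2, -1), 2)), Rational(1, 2))) = Mul(-4, Pow(Add(25, Pow(-3, 2)), Rational(1, 2))) = Mul(-4, Pow(Add(25, 9), Rational(1, 2))) = Mul(-4, Pow(34, Rational(1, 2))) ≈ -23.324)
Mul(Mul(P, Function('p')(-10, -5)), -137) = Mul(Mul(Mul(-4, Pow(34, Rational(1, 2))), Mul(3, -10)), -137) = Mul(Mul(Mul(-4, Pow(34, Rational(1, 2))), -30), -137) = Mul(Mul(120, Pow(34, Rational(1, 2))), -137) = Mul(-16440, Pow(34, Rational(1, 2)))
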